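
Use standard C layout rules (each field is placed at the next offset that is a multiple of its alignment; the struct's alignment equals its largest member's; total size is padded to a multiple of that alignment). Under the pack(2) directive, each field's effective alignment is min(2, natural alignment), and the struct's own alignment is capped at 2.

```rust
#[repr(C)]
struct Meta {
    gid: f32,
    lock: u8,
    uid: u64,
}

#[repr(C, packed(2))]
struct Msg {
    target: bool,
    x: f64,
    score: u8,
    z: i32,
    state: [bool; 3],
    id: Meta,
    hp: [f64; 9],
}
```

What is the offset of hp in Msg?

36

Meta: @0: gid [4B, align 4] → 4; @4: lock [1B, align 1] → 5; +3 pad (align 8); @8: uid [8B, align 8] → 16; size 16, align 8
@0: target [1B, align 1] → 1
+1 pad (align 2)
@2: x [8B, align 2] → 10
@10: score [1B, align 1] → 11
+1 pad (align 2)
@12: z [4B, align 2] → 16
@16: state [3B, align 1] → 19
+1 pad (align 2)
@20: id [16B, align 2] → 36
@36: hp [72B, align 2] → 108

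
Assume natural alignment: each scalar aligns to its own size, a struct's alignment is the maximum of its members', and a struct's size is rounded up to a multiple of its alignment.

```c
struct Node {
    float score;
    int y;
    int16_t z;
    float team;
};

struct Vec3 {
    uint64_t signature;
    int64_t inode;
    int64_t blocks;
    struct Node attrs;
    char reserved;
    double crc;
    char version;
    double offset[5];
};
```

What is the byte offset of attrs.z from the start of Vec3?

32

Node: score at 0 (size 4, align 4) → ends 4; y at 4 (size 4, align 4) → ends 8; z at 8 (size 2, align 2) → ends 10; pad 2 to align 4 for team; team at 12 (size 4, align 4) → ends 16; total 16 bytes, alignment 4
signature at 0 (size 8, align 8) → ends 8
inode at 8 (size 8, align 8) → ends 16
blocks at 16 (size 8, align 8) → ends 24
attrs at 24 (size 16, align 4) → ends 40
within Node: z at 8
24 + 8 = 32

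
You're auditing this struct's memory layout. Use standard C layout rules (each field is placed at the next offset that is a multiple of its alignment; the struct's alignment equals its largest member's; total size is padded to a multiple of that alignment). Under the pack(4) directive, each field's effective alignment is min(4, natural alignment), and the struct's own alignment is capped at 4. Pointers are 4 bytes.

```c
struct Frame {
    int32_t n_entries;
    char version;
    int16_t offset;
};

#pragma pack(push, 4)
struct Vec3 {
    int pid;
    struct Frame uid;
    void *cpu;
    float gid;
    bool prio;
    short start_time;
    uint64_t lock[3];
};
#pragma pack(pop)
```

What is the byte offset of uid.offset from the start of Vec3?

10

Frame: @0: n_entries [4B, align 4] → 4; @4: version [1B, align 1] → 5; +1 pad (align 2); @6: offset [2B, align 2] → 8; size 8, align 4
@0: pid [4B, align 4] → 4
@4: uid [8B, align 4] → 12
within Frame: offset at 6
4 + 6 = 10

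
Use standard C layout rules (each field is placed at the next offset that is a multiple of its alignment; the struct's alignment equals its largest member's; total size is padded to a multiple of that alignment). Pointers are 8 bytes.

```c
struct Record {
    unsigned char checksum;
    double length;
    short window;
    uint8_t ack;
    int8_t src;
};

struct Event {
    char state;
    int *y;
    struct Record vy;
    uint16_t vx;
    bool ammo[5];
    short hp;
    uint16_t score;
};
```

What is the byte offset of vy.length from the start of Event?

24

Record: 0..1  checksum  (1B, 1-aligned); 1..8  -- padding (7B); 8..16  length  (8B, 8-aligned); 16..18  window  (2B, 2-aligned); 18..19  ack  (1B, 1-aligned); 19..20  src  (1B, 1-aligned); 20..24  -- tail padding (4B); sizeof = 24, alignof = 8
0..1  state  (1B, 1-aligned)
1..8  -- padding (7B)
8..16  y  (8B, 8-aligned)
16..40  vy  (24B, 8-aligned)
within Record: length at 8
16 + 8 = 24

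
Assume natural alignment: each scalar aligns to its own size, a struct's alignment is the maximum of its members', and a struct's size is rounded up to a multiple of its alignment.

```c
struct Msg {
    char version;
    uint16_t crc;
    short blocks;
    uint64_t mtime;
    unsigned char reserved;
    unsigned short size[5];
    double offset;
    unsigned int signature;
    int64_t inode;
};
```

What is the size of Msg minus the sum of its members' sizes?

@0: version [1B, align 1] → 1
+1 pad (align 2)
@2: crc [2B, align 2] → 4
@4: blocks [2B, align 2] → 6
+2 pad (align 8)
@8: mtime [8B, align 8] → 16
@16: reserved [1B, align 1] → 17
+1 pad (align 2)
@18: size [10B, align 2] → 28
+4 pad (align 8)
@32: offset [8B, align 8] → 40
@40: signature [4B, align 4] → 44
+4 pad (align 8)
@48: inode [8B, align 8] → 56
size 56, align 8
data bytes 44, size 56 → padding 12

12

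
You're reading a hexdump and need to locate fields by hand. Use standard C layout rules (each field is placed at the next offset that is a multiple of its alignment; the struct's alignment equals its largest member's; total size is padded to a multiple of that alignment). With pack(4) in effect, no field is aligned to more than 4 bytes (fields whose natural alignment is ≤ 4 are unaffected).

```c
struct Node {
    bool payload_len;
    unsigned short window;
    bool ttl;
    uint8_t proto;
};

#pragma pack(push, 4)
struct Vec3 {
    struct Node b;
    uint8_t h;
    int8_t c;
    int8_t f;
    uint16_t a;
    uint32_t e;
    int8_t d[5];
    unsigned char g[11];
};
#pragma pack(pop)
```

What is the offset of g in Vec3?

21

Node: payload_len at 0 (size 1, align 1) → ends 1; pad 1 to align 2 for window; window at 2 (size 2, align 2) → ends 4; ttl at 4 (size 1, align 1) → ends 5; proto at 5 (size 1, align 1) → ends 6; total 6 bytes, alignment 2
b at 0 (size 6, align 2) → ends 6
h at 6 (size 1, align 1) → ends 7
c at 7 (size 1, align 1) → ends 8
f at 8 (size 1, align 1) → ends 9
pad 1 to align 2 for a
a at 10 (size 2, align 2) → ends 12
e at 12 (size 4, align 4) → ends 16
d at 16 (size 5, align 1) → ends 21
g at 21 (size 11, align 1) → ends 32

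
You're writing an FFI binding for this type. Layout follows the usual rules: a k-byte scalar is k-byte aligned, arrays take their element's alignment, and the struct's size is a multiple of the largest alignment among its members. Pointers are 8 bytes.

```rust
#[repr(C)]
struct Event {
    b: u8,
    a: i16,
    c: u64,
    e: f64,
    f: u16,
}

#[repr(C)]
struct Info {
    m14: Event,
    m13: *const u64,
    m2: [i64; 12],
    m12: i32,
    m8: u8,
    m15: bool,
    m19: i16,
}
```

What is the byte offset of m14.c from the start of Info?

8

Event: b at 0 (size 1, align 1) → ends 1; pad 1 to align 2 for a; a at 2 (size 2, align 2) → ends 4; pad 4 to align 8 for c; c at 8 (size 8, align 8) → ends 16; e at 16 (size 8, align 8) → ends 24; f at 24 (size 2, align 2) → ends 26; tail pad 6 to reach multiple of 8; total 32 bytes, alignment 8
m14 at 0 (size 32, align 8) → ends 32
within Event: c at 8
0 + 8 = 8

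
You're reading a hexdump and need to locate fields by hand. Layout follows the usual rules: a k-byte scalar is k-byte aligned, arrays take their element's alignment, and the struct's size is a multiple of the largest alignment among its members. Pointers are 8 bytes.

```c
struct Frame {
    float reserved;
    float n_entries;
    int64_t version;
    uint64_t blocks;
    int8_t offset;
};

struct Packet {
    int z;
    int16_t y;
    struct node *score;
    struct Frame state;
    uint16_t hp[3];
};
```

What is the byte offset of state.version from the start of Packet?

24

Frame: @0: reserved [4B, align 4] → 4; @4: n_entries [4B, align 4] → 8; @8: version [8B, align 8] → 16; @16: blocks [8B, align 8] → 24; @24: offset [1B, align 1] → 25; +7 tail pad (align 8); size 32, align 8
@0: z [4B, align 4] → 4
@4: y [2B, align 2] → 6
+2 pad (align 8)
@8: score [8B, align 8] → 16
@16: state [32B, align 8] → 48
within Frame: version at 8
16 + 8 = 24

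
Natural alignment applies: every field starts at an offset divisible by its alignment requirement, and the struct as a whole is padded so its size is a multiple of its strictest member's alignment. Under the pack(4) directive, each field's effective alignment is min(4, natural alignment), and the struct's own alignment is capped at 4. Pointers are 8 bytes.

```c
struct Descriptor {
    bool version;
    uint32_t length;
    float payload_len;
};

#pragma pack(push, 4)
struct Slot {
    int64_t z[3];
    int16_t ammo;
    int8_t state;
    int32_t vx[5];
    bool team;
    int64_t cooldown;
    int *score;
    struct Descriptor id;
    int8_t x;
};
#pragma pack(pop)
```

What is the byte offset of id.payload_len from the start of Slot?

Descriptor: @0: version [1B, align 1] → 1; +3 pad (align 4); @4: length [4B, align 4] → 8; @8: payload_len [4B, align 4] → 12; size 12, align 4
@0: z [24B, align 4] → 24
@24: ammo [2B, align 2] → 26
@26: state [1B, align 1] → 27
+1 pad (align 4)
@28: vx [20B, align 4] → 48
@48: team [1B, align 1] → 49
+3 pad (align 4)
@52: cooldown [8B, align 4] → 60
@60: score [8B, align 4] → 68
@68: id [12B, align 4] → 80
within Descriptor: payload_len at 8
68 + 8 = 76

76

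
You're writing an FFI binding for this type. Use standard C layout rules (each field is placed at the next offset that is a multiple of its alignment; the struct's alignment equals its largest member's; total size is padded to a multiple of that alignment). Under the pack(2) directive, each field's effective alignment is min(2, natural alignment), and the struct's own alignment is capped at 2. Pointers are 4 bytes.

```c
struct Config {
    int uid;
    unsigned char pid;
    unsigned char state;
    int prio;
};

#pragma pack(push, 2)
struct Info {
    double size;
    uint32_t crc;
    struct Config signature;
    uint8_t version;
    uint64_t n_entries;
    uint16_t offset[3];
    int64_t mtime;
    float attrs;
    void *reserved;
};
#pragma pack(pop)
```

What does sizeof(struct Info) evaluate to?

56 bytes

Config: 0..4  uid  (4B, 4-aligned); 4..5  pid  (1B, 1-aligned); 5..6  state  (1B, 1-aligned); 6..8  -- padding (2B); 8..12  prio  (4B, 4-aligned); sizeof = 12, alignof = 4
0..8  size  (8B, 2-aligned)
8..12  crc  (4B, 2-aligned)
12..24  signature  (12B, 2-aligned)
24..25  version  (1B, 1-aligned)
25..26  -- padding (1B)
26..34  n_entries  (8B, 2-aligned)
34..40  offset  (6B, 2-aligned)
40..48  mtime  (8B, 2-aligned)
48..52  attrs  (4B, 2-aligned)
52..56  reserved  (4B, 2-aligned)
sizeof = 56, alignof = 2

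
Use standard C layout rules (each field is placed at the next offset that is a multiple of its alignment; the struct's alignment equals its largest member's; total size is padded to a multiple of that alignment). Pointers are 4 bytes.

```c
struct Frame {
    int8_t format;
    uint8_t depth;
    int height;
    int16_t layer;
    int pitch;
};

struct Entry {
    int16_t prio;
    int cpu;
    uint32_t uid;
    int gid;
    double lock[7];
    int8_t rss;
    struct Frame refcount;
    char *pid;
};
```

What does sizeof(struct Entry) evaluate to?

Frame: format at 0 (size 1, align 1) → ends 1; depth at 1 (size 1, align 1) → ends 2; pad 2 to align 4 for height; height at 4 (size 4, align 4) → ends 8; layer at 8 (size 2, align 2) → ends 10; pad 2 to align 4 for pitch; pitch at 12 (size 4, align 4) → ends 16; total 16 bytes, alignment 4
prio at 0 (size 2, align 2) → ends 2
pad 2 to align 4 for cpu
cpu at 4 (size 4, align 4) → ends 8
uid at 8 (size 4, align 4) → ends 12
gid at 12 (size 4, align 4) → ends 16
lock at 16 (size 56, align 8) → ends 72
rss at 72 (size 1, align 1) → ends 73
pad 3 to align 4 for refcount
refcount at 76 (size 16, align 4) → ends 92
pid at 92 (size 4, align 4) → ends 96
total 96 bytes, alignment 8

96 bytes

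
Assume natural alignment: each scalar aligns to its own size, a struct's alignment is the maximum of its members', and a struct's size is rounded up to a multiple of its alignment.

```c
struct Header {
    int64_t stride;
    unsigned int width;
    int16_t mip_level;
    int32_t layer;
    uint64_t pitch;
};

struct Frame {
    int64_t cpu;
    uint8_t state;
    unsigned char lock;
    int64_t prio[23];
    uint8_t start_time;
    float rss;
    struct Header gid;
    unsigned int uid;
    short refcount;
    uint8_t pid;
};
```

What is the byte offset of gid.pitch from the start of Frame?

Header: 0..8  stride  (8B, 8-aligned); 8..12  width  (4B, 4-aligned); 12..14  mip_level  (2B, 2-aligned); 14..16  -- padding (2B); 16..20  layer  (4B, 4-aligned); 20..24  -- padding (4B); 24..32  pitch  (8B, 8-aligned); sizeof = 32, alignof = 8
0..8  cpu  (8B, 8-aligned)
8..9  state  (1B, 1-aligned)
9..10  lock  (1B, 1-aligned)
10..16  -- padding (6B)
16..200  prio  (184B, 8-aligned)
200..201  start_time  (1B, 1-aligned)
201..204  -- padding (3B)
204..208  rss  (4B, 4-aligned)
208..240  gid  (32B, 8-aligned)
within Header: pitch at 24
208 + 24 = 232

232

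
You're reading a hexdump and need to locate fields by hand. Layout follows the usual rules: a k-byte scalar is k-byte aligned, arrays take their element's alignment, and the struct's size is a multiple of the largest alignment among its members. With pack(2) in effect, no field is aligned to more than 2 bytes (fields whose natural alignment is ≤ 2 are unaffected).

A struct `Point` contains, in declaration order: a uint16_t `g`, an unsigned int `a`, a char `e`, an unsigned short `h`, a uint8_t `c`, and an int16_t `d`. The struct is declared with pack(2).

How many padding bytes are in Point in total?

2

@0: g [2B, align 2] → 2
@2: a [4B, align 2] → 6
@6: e [1B, align 1] → 7
+1 pad (align 2)
@8: h [2B, align 2] → 10
@10: c [1B, align 1] → 11
+1 pad (align 2)
@12: d [2B, align 2] → 14
size 14, align 2
data bytes 12, size 14 → padding 2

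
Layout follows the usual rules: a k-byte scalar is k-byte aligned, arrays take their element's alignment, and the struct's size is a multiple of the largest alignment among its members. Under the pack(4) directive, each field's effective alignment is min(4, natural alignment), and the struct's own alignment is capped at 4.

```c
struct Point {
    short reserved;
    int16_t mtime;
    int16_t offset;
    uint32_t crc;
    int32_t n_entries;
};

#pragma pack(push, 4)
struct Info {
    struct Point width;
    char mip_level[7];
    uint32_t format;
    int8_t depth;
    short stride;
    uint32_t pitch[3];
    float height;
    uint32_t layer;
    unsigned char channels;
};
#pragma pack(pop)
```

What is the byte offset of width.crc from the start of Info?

8

Point: reserved at 0 (size 2, align 2) → ends 2; mtime at 2 (size 2, align 2) → ends 4; offset at 4 (size 2, align 2) → ends 6; pad 2 to align 4 for crc; crc at 8 (size 4, align 4) → ends 12; n_entries at 12 (size 4, align 4) → ends 16; total 16 bytes, alignment 4
width at 0 (size 16, align 4) → ends 16
within Point: crc at 8
0 + 8 = 8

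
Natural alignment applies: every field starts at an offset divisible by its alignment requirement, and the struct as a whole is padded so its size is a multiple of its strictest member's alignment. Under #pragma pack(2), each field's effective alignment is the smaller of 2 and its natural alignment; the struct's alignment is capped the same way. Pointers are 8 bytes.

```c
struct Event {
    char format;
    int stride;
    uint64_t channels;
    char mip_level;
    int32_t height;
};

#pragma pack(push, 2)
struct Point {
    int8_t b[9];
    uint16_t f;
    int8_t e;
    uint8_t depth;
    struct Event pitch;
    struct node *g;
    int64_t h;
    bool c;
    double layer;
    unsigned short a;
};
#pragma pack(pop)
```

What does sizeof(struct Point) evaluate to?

66

Event: @0: format [1B, align 1] → 1; +3 pad (align 4); @4: stride [4B, align 4] → 8; @8: channels [8B, align 8] → 16; @16: mip_level [1B, align 1] → 17; +3 pad (align 4); @20: height [4B, align 4] → 24; size 24, align 8
@0: b [9B, align 1] → 9
+1 pad (align 2)
@10: f [2B, align 2] → 12
@12: e [1B, align 1] → 13
@13: depth [1B, align 1] → 14
@14: pitch [24B, align 2] → 38
@38: g [8B, align 2] → 46
@46: h [8B, align 2] → 54
@54: c [1B, align 1] → 55
+1 pad (align 2)
@56: layer [8B, align 2] → 64
@64: a [2B, align 2] → 66
size 66, align 2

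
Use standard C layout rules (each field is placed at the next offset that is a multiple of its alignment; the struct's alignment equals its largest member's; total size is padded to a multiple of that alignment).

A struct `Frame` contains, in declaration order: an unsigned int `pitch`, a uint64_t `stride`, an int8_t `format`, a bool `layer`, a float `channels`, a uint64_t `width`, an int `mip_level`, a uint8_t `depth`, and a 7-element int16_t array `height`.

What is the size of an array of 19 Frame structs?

1064

pitch at 0 (size 4, align 4) → ends 4
pad 4 to align 8 for stride
stride at 8 (size 8, align 8) → ends 16
format at 16 (size 1, align 1) → ends 17
layer at 17 (size 1, align 1) → ends 18
pad 2 to align 4 for channels
channels at 20 (size 4, align 4) → ends 24
width at 24 (size 8, align 8) → ends 32
mip_level at 32 (size 4, align 4) → ends 36
depth at 36 (size 1, align 1) → ends 37
pad 1 to align 2 for height
height at 38 (size 14, align 2) → ends 52
tail pad 4 to reach multiple of 8
total 56 bytes, alignment 8
array of 19: 19 × 56 = 1064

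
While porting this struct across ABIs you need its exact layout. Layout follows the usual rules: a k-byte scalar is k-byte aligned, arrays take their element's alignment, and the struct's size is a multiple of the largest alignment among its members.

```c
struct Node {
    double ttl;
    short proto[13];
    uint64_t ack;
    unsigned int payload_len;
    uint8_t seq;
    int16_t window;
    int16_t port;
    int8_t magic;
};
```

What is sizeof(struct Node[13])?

832

ttl at 0 (size 8, align 8) → ends 8
proto at 8 (size 26, align 2) → ends 34
pad 6 to align 8 for ack
ack at 40 (size 8, align 8) → ends 48
payload_len at 48 (size 4, align 4) → ends 52
seq at 52 (size 1, align 1) → ends 53
pad 1 to align 2 for window
window at 54 (size 2, align 2) → ends 56
port at 56 (size 2, align 2) → ends 58
magic at 58 (size 1, align 1) → ends 59
tail pad 5 to reach multiple of 8
total 64 bytes, alignment 8
array of 13: 13 × 64 = 832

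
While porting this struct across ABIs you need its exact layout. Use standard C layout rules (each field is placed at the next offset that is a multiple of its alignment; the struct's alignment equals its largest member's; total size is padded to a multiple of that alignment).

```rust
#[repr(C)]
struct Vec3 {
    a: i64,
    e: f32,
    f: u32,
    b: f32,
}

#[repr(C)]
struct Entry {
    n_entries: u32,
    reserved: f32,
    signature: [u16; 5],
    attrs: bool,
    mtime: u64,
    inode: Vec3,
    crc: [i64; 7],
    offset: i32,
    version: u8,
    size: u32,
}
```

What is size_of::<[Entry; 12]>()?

1536

Vec3: a at 0 (size 8, align 8) → ends 8; e at 8 (size 4, align 4) → ends 12; f at 12 (size 4, align 4) → ends 16; b at 16 (size 4, align 4) → ends 20; tail pad 4 to reach multiple of 8; total 24 bytes, alignment 8
n_entries at 0 (size 4, align 4) → ends 4
reserved at 4 (size 4, align 4) → ends 8
signature at 8 (size 10, align 2) → ends 18
attrs at 18 (size 1, align 1) → ends 19
pad 5 to align 8 for mtime
mtime at 24 (size 8, align 8) → ends 32
inode at 32 (size 24, align 8) → ends 56
crc at 56 (size 56, align 8) → ends 112
offset at 112 (size 4, align 4) → ends 116
version at 116 (size 1, align 1) → ends 117
pad 3 to align 4 for size
size at 120 (size 4, align 4) → ends 124
tail pad 4 to reach multiple of 8
total 128 bytes, alignment 8
array of 12: 12 × 128 = 1536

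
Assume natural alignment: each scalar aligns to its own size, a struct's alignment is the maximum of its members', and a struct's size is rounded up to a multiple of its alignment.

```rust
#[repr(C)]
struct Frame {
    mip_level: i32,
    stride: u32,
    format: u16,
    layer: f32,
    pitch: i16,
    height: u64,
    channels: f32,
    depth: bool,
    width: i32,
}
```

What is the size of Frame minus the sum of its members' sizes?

15

@0: mip_level [4B, align 4] → 4
@4: stride [4B, align 4] → 8
@8: format [2B, align 2] → 10
+2 pad (align 4)
@12: layer [4B, align 4] → 16
@16: pitch [2B, align 2] → 18
+6 pad (align 8)
@24: height [8B, align 8] → 32
@32: channels [4B, align 4] → 36
@36: depth [1B, align 1] → 37
+3 pad (align 4)
@40: width [4B, align 4] → 44
+4 tail pad (align 8)
size 48, align 8
data bytes 33, size 48 → padding 15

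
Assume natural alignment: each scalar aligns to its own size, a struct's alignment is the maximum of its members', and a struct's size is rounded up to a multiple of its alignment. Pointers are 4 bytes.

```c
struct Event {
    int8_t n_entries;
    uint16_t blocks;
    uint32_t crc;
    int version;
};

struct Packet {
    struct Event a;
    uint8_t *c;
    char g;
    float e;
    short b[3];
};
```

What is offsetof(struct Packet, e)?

Event: n_entries at 0 (size 1, align 1) → ends 1; pad 1 to align 2 for blocks; blocks at 2 (size 2, align 2) → ends 4; crc at 4 (size 4, align 4) → ends 8; version at 8 (size 4, align 4) → ends 12; total 12 bytes, alignment 4
a at 0 (size 12, align 4) → ends 12
c at 12 (size 4, align 4) → ends 16
g at 16 (size 1, align 1) → ends 17
pad 3 to align 4 for e
e at 20 (size 4, align 4) → ends 24

20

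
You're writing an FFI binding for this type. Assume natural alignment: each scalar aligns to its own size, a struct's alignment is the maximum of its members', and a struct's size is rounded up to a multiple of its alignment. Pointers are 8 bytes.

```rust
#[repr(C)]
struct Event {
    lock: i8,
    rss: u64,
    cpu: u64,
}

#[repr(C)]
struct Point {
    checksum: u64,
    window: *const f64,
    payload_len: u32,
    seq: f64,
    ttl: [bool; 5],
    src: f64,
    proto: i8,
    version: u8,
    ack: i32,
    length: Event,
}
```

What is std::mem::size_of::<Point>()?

Event: @0: lock [1B, align 1] → 1; +7 pad (align 8); @8: rss [8B, align 8] → 16; @16: cpu [8B, align 8] → 24; size 24, align 8
@0: checksum [8B, align 8] → 8
@8: window [8B, align 8] → 16
@16: payload_len [4B, align 4] → 20
+4 pad (align 8)
@24: seq [8B, align 8] → 32
@32: ttl [5B, align 1] → 37
+3 pad (align 8)
@40: src [8B, align 8] → 48
@48: proto [1B, align 1] → 49
@49: version [1B, align 1] → 50
+2 pad (align 4)
@52: ack [4B, align 4] → 56
@56: length [24B, align 8] → 80
size 80, align 8

80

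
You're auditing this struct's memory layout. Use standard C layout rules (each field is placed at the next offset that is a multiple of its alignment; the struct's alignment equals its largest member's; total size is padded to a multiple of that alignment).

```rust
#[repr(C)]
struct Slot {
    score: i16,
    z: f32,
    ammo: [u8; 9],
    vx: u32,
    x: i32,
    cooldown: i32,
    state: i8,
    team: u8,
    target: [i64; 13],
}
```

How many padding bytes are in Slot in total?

@0: score [2B, align 2] → 2
+2 pad (align 4)
@4: z [4B, align 4] → 8
@8: ammo [9B, align 1] → 17
+3 pad (align 4)
@20: vx [4B, align 4] → 24
@24: x [4B, align 4] → 28
@28: cooldown [4B, align 4] → 32
@32: state [1B, align 1] → 33
@33: team [1B, align 1] → 34
+6 pad (align 8)
@40: target [104B, align 8] → 144
size 144, align 8
data bytes 133, size 144 → padding 11

11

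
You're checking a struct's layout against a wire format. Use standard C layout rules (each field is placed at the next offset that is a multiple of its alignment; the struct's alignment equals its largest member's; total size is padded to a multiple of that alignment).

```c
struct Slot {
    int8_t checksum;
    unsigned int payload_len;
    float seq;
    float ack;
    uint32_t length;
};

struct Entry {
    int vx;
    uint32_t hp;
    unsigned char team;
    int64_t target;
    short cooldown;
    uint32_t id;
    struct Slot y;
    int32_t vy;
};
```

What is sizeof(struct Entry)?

56

Slot: @0: checksum [1B, align 1] → 1; +3 pad (align 4); @4: payload_len [4B, align 4] → 8; @8: seq [4B, align 4] → 12; @12: ack [4B, align 4] → 16; @16: length [4B, align 4] → 20; size 20, align 4
@0: vx [4B, align 4] → 4
@4: hp [4B, align 4] → 8
@8: team [1B, align 1] → 9
+7 pad (align 8)
@16: target [8B, align 8] → 24
@24: cooldown [2B, align 2] → 26
+2 pad (align 4)
@28: id [4B, align 4] → 32
@32: y [20B, align 4] → 52
@52: vy [4B, align 4] → 56
size 56, align 8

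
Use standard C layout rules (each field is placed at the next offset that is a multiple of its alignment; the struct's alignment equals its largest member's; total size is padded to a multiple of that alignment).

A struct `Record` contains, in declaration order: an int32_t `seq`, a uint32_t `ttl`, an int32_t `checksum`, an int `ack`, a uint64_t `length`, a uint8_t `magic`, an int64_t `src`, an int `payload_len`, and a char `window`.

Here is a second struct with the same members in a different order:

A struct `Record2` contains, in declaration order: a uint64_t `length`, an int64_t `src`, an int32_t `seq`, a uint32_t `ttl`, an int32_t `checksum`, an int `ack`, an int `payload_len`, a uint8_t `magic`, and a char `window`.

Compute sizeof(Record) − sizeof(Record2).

8

@0: seq [4B, align 4] → 4
@4: ttl [4B, align 4] → 8
@8: checksum [4B, align 4] → 12
@12: ack [4B, align 4] → 16
@16: length [8B, align 8] → 24
@24: magic [1B, align 1] → 25
+7 pad (align 8)
@32: src [8B, align 8] → 40
@40: payload_len [4B, align 4] → 44
@44: window [1B, align 1] → 45
+3 tail pad (align 8)
size 48, align 8
— Record2 —
@0: length [8B, align 8] → 8
@8: src [8B, align 8] → 16
@16: seq [4B, align 4] → 20
@20: ttl [4B, align 4] → 24
@24: checksum [4B, align 4] → 28
@28: ack [4B, align 4] → 32
@32: payload_len [4B, align 4] → 36
@36: magic [1B, align 1] → 37
@37: window [1B, align 1] → 38
+2 tail pad (align 8)
size 40, align 8
48 − 40 = 8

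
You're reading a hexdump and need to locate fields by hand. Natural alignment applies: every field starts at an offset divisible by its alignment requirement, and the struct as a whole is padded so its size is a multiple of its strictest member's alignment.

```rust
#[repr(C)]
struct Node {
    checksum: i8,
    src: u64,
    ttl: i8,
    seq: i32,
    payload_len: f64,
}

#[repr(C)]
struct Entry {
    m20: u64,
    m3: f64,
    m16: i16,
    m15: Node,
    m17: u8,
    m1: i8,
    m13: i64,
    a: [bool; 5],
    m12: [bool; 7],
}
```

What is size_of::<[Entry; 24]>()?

2112

Node: checksum at 0 (size 1, align 1) → ends 1; pad 7 to align 8 for src; src at 8 (size 8, align 8) → ends 16; ttl at 16 (size 1, align 1) → ends 17; pad 3 to align 4 for seq; seq at 20 (size 4, align 4) → ends 24; payload_len at 24 (size 8, align 8) → ends 32; total 32 bytes, alignment 8
m20 at 0 (size 8, align 8) → ends 8
m3 at 8 (size 8, align 8) → ends 16
m16 at 16 (size 2, align 2) → ends 18
pad 6 to align 8 for m15
m15 at 24 (size 32, align 8) → ends 56
m17 at 56 (size 1, align 1) → ends 57
m1 at 57 (size 1, align 1) → ends 58
pad 6 to align 8 for m13
m13 at 64 (size 8, align 8) → ends 72
a at 72 (size 5, align 1) → ends 77
m12 at 77 (size 7, align 1) → ends 84
tail pad 4 to reach multiple of 8
total 88 bytes, alignment 8
array of 24: 24 × 88 = 2112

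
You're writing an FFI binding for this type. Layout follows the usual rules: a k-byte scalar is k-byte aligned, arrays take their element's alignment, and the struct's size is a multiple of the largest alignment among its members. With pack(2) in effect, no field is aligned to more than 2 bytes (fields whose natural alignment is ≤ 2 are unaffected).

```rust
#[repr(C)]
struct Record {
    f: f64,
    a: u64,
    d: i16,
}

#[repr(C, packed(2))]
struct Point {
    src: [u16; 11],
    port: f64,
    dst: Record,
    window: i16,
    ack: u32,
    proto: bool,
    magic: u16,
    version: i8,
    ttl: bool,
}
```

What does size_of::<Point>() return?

66 bytes

Record: f at 0 (size 8, align 8) → ends 8; a at 8 (size 8, align 8) → ends 16; d at 16 (size 2, align 2) → ends 18; tail pad 6 to reach multiple of 8; total 24 bytes, alignment 8
src at 0 (size 22, align 2) → ends 22
port at 22 (size 8, align 2) → ends 30
dst at 30 (size 24, align 2) → ends 54
window at 54 (size 2, align 2) → ends 56
ack at 56 (size 4, align 2) → ends 60
proto at 60 (size 1, align 1) → ends 61
pad 1 to align 2 for magic
magic at 62 (size 2, align 2) → ends 64
version at 64 (size 1, align 1) → ends 65
ttl at 65 (size 1, align 1) → ends 66
total 66 bytes, alignment 2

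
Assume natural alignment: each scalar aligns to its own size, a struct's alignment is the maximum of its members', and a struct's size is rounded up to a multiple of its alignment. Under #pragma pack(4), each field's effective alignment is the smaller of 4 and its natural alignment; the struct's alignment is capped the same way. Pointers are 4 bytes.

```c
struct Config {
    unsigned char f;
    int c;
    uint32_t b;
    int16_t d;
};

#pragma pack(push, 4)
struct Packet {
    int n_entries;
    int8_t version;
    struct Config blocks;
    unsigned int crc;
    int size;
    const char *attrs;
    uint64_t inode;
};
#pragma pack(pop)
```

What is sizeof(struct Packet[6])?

264

Config: 0..1  f  (1B, 1-aligned); 1..4  -- padding (3B); 4..8  c  (4B, 4-aligned); 8..12  b  (4B, 4-aligned); 12..14  d  (2B, 2-aligned); 14..16  -- tail padding (2B); sizeof = 16, alignof = 4
0..4  n_entries  (4B, 4-aligned)
4..5  version  (1B, 1-aligned)
5..8  -- padding (3B)
8..24  blocks  (16B, 4-aligned)
24..28  crc  (4B, 4-aligned)
28..32  size  (4B, 4-aligned)
32..36  attrs  (4B, 4-aligned)
36..44  inode  (8B, 4-aligned)
sizeof = 44, alignof = 4
array of 6: 6 × 44 = 264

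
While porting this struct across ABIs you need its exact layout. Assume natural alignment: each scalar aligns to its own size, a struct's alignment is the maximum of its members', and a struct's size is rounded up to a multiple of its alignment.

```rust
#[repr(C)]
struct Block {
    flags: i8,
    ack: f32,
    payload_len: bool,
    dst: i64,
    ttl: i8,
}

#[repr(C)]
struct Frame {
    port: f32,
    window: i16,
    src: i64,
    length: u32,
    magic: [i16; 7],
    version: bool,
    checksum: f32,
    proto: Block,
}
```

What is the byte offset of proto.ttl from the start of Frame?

64

Block: 0..1  flags  (1B, 1-aligned); 1..4  -- padding (3B); 4..8  ack  (4B, 4-aligned); 8..9  payload_len  (1B, 1-aligned); 9..16  -- padding (7B); 16..24  dst  (8B, 8-aligned); 24..25  ttl  (1B, 1-aligned); 25..32  -- tail padding (7B); sizeof = 32, alignof = 8
0..4  port  (4B, 4-aligned)
4..6  window  (2B, 2-aligned)
6..8  -- padding (2B)
8..16  src  (8B, 8-aligned)
16..20  length  (4B, 4-aligned)
20..34  magic  (14B, 2-aligned)
34..35  version  (1B, 1-aligned)
35..36  -- padding (1B)
36..40  checksum  (4B, 4-aligned)
40..72  proto  (32B, 8-aligned)
within Block: ttl at 24
40 + 24 = 64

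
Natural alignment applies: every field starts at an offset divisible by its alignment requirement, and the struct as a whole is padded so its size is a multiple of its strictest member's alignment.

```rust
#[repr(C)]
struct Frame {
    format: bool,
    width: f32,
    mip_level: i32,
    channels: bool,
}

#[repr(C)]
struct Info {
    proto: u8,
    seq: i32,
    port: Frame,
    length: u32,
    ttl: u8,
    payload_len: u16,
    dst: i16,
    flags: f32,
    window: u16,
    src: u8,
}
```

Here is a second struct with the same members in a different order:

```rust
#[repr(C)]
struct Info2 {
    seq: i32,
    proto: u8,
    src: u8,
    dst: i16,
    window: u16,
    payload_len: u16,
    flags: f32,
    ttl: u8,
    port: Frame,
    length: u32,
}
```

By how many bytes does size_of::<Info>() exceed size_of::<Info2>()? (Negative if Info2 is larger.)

4

Frame: format at 0 (size 1, align 1) → ends 1; pad 3 to align 4 for width; width at 4 (size 4, align 4) → ends 8; mip_level at 8 (size 4, align 4) → ends 12; channels at 12 (size 1, align 1) → ends 13; tail pad 3 to reach multiple of 4; total 16 bytes, alignment 4
proto at 0 (size 1, align 1) → ends 1
pad 3 to align 4 for seq
seq at 4 (size 4, align 4) → ends 8
port at 8 (size 16, align 4) → ends 24
length at 24 (size 4, align 4) → ends 28
ttl at 28 (size 1, align 1) → ends 29
pad 1 to align 2 for payload_len
payload_len at 30 (size 2, align 2) → ends 32
dst at 32 (size 2, align 2) → ends 34
pad 2 to align 4 for flags
flags at 36 (size 4, align 4) → ends 40
window at 40 (size 2, align 2) → ends 42
src at 42 (size 1, align 1) → ends 43
tail pad 1 to reach multiple of 4
total 44 bytes, alignment 4
— Info2 —
seq at 0 (size 4, align 4) → ends 4
proto at 4 (size 1, align 1) → ends 5
src at 5 (size 1, align 1) → ends 6
dst at 6 (size 2, align 2) → ends 8
window at 8 (size 2, align 2) → ends 10
payload_len at 10 (size 2, align 2) → ends 12
flags at 12 (size 4, align 4) → ends 16
ttl at 16 (size 1, align 1) → ends 17
pad 3 to align 4 for port
port at 20 (size 16, align 4) → ends 36
length at 36 (size 4, align 4) → ends 40
total 40 bytes, alignment 4
44 − 40 = 4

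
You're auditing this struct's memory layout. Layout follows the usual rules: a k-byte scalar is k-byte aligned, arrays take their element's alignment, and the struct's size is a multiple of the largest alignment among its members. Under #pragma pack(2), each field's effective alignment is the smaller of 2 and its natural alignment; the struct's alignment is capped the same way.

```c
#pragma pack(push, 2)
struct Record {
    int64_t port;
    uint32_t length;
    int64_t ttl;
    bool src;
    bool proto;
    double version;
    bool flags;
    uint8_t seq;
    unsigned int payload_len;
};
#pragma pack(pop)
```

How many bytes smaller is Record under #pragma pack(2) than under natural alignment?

natural layout:
  port at 0 (size 8, align 8) → ends 8
  length at 8 (size 4, align 4) → ends 12
  pad 4 to align 8 for ttl
  ttl at 16 (size 8, align 8) → ends 24
  src at 24 (size 1, align 1) → ends 25
  proto at 25 (size 1, align 1) → ends 26
  pad 6 to align 8 for version
  version at 32 (size 8, align 8) → ends 40
  flags at 40 (size 1, align 1) → ends 41
  seq at 41 (size 1, align 1) → ends 42
  pad 2 to align 4 for payload_len
  payload_len at 44 (size 4, align 4) → ends 48
  total 48 bytes, alignment 8
packed(2) layout:
  port at 0 (size 8, align 2) → ends 8
  length at 8 (size 4, align 2) → ends 12
  ttl at 12 (size 8, align 2) → ends 20
  src at 20 (size 1, align 1) → ends 21
  proto at 21 (size 1, align 1) → ends 22
  version at 22 (size 8, align 2) → ends 30
  flags at 30 (size 1, align 1) → ends 31
  seq at 31 (size 1, align 1) → ends 32
  payload_len at 32 (size 4, align 2) → ends 36
  total 36 bytes, alignment 2
48 − 36 = 12

12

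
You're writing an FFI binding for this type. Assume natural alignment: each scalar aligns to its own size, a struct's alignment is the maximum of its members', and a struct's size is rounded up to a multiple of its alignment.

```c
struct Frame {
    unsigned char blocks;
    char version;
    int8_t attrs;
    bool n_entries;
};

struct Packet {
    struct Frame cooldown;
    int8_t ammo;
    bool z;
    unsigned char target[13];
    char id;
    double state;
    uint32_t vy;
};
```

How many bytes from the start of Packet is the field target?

6

Frame: 0..1  blocks  (1B, 1-aligned); 1..2  version  (1B, 1-aligned); 2..3  attrs  (1B, 1-aligned); 3..4  n_entries  (1B, 1-aligned); sizeof = 4, alignof = 1
0..4  cooldown  (4B, 1-aligned)
4..5  ammo  (1B, 1-aligned)
5..6  z  (1B, 1-aligned)
6..19  target  (13B, 1-aligned)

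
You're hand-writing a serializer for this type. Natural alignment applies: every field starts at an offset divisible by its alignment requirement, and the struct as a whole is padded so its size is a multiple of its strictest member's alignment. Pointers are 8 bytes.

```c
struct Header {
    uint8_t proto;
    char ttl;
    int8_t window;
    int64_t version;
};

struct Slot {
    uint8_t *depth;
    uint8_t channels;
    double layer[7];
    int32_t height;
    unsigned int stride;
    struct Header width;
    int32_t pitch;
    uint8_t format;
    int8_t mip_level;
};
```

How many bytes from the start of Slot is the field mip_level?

Header: proto at 0 (size 1, align 1) → ends 1; ttl at 1 (size 1, align 1) → ends 2; window at 2 (size 1, align 1) → ends 3; pad 5 to align 8 for version; version at 8 (size 8, align 8) → ends 16; total 16 bytes, alignment 8
depth at 0 (size 8, align 8) → ends 8
channels at 8 (size 1, align 1) → ends 9
pad 7 to align 8 for layer
layer at 16 (size 56, align 8) → ends 72
height at 72 (size 4, align 4) → ends 76
stride at 76 (size 4, align 4) → ends 80
width at 80 (size 16, align 8) → ends 96
pitch at 96 (size 4, align 4) → ends 100
format at 100 (size 1, align 1) → ends 101
mip_level at 101 (size 1, align 1) → ends 102

101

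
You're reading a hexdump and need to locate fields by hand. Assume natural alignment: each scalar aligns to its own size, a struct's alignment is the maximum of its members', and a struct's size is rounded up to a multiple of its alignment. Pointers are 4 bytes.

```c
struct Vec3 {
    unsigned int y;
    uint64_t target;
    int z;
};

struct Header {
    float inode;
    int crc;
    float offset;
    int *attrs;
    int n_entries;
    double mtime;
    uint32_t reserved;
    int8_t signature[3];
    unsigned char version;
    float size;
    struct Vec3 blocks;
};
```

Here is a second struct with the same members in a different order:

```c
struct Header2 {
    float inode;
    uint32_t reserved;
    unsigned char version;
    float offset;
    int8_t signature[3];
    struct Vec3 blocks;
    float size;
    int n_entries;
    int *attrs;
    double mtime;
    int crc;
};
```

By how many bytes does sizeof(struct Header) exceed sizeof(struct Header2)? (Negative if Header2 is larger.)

-8

Vec3: @0: y [4B, align 4] → 4; +4 pad (align 8); @8: target [8B, align 8] → 16; @16: z [4B, align 4] → 20; +4 tail pad (align 8); size 24, align 8
@0: inode [4B, align 4] → 4
@4: crc [4B, align 4] → 8
@8: offset [4B, align 4] → 12
@12: attrs [4B, align 4] → 16
@16: n_entries [4B, align 4] → 20
+4 pad (align 8)
@24: mtime [8B, align 8] → 32
@32: reserved [4B, align 4] → 36
@36: signature [3B, align 1] → 39
@39: version [1B, align 1] → 40
@40: size [4B, align 4] → 44
+4 pad (align 8)
@48: blocks [24B, align 8] → 72
size 72, align 8
— Header2 —
@0: inode [4B, align 4] → 4
@4: reserved [4B, align 4] → 8
@8: version [1B, align 1] → 9
+3 pad (align 4)
@12: offset [4B, align 4] → 16
@16: signature [3B, align 1] → 19
+5 pad (align 8)
@24: blocks [24B, align 8] → 48
@48: size [4B, align 4] → 52
@52: n_entries [4B, align 4] → 56
@56: attrs [4B, align 4] → 60
+4 pad (align 8)
@64: mtime [8B, align 8] → 72
@72: crc [4B, align 4] → 76
+4 tail pad (align 8)
size 80, align 8
72 − 80 = -8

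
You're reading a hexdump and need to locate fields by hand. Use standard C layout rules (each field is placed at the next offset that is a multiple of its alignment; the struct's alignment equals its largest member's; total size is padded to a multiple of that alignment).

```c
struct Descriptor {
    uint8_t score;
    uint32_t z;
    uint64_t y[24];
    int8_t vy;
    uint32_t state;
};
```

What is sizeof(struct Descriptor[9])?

1872

score at 0 (size 1, align 1) → ends 1
pad 3 to align 4 for z
z at 4 (size 4, align 4) → ends 8
y at 8 (size 192, align 8) → ends 200
vy at 200 (size 1, align 1) → ends 201
pad 3 to align 4 for state
state at 204 (size 4, align 4) → ends 208
total 208 bytes, alignment 8
array of 9: 9 × 208 = 1872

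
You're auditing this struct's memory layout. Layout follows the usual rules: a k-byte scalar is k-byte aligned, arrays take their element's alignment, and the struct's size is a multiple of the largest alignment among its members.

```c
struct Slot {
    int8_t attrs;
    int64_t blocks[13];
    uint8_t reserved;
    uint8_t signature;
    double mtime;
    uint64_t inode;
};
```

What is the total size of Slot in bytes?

136 bytes

0..1  attrs  (1B, 1-aligned)
1..8  -- padding (7B)
8..112  blocks  (104B, 8-aligned)
112..113  reserved  (1B, 1-aligned)
113..114  signature  (1B, 1-aligned)
114..120  -- padding (6B)
120..128  mtime  (8B, 8-aligned)
128..136  inode  (8B, 8-aligned)
sizeof = 136, alignof = 8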